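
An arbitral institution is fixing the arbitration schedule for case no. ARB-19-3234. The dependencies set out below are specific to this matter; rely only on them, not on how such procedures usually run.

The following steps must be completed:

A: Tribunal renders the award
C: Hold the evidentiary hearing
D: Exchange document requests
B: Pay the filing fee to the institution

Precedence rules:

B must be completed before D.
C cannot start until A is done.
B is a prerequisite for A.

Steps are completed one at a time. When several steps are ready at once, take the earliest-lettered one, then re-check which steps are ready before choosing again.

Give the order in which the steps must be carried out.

B is the only step with nothing outstanding, so it goes first.
Now A and D have their prerequisites met. A has the earlier label, so A next.
C and D are both available; C has the earlier label → C.
D is the only step now ready → D.

B A C D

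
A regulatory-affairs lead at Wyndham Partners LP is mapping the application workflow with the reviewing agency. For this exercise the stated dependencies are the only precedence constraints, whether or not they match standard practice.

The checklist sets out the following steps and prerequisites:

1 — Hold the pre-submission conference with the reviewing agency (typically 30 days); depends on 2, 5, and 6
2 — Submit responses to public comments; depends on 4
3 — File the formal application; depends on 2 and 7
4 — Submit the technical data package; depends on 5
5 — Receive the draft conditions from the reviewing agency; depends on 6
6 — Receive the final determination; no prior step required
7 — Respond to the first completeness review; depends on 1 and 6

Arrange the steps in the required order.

6, 5, 4, 2, 1, 7, 3

6 is the only step with nothing outstanding, so it goes first.
That leaves 5 as the only ready step → 5.
That leaves 4 as the only ready step → 4.
2 is the only step now ready → 2.
1 is the only step now ready → 1.
7 is the only step now ready → 7.
That leaves 3 as the only ready step → 3.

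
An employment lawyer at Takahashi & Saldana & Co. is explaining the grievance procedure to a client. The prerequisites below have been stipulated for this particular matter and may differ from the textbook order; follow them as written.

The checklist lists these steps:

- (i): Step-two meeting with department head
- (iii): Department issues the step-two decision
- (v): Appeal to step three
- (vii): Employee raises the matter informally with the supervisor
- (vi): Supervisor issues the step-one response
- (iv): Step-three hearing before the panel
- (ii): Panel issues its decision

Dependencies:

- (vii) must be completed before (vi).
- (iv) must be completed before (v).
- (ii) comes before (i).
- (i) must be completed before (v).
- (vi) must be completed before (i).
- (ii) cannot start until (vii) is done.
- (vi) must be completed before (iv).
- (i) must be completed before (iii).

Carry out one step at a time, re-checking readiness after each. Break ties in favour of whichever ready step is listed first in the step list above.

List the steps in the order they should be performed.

(vii) (vi) (iv) (ii) (i) (iii) (v)

(vii) has no prerequisites → (vii) first.
Ready: (vi) and (ii). (vi) is listed earlier → (vi).
Ready: (iv) and (ii). (iv) is listed earlier → (iv).
That leaves (ii) as the only ready step → (ii).
(i) needed (vi) and (ii), now all done → (i).
(iii) and (v) are both available; (iii) is listed earlier → (iii).
That leaves (v) as the only ready step → (v).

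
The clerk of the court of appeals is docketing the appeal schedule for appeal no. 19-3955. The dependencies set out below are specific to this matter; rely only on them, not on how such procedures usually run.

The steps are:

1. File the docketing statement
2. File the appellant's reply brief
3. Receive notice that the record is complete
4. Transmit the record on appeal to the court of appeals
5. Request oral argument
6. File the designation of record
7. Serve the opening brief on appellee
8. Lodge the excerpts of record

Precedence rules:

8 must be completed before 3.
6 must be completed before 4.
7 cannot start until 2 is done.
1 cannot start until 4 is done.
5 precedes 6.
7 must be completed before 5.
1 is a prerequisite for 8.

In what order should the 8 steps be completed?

2 → 7 → 5 → 6 → 4 → 1 → 8 → 3

Only 2 has no prerequisites, so it is first.
That leaves 7 as the only ready step → 7.
5 is the only step now ready → 5.
That leaves 6 as the only ready step → 6.
4 needed 6, now all done → 4.
That leaves 1 as the only ready step → 1.
8 needed 1, now all done → 8.
That leaves 3 as the only ready step → 3.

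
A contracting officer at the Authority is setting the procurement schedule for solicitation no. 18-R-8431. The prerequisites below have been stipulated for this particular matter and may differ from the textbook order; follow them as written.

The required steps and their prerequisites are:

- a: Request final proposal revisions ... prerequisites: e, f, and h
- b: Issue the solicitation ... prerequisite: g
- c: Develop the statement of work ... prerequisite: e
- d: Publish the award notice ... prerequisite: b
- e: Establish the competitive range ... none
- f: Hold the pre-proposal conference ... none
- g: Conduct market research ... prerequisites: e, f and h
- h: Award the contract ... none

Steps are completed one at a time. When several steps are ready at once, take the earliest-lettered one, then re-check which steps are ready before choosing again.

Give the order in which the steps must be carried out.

e → c → f → h → a → g → b → d

e, f and h have no prerequisites; e has the earlier label, so e is first.
c, f and h are all available; c has the earlier label → c.
f and h are both available; f has the earlier label → f.
h is the only step now ready → h.
Ready: a and g. a has the earlier label → a.
That leaves g as the only ready step → g.
b needed g, now all done → b.
d is the only step now ready → d.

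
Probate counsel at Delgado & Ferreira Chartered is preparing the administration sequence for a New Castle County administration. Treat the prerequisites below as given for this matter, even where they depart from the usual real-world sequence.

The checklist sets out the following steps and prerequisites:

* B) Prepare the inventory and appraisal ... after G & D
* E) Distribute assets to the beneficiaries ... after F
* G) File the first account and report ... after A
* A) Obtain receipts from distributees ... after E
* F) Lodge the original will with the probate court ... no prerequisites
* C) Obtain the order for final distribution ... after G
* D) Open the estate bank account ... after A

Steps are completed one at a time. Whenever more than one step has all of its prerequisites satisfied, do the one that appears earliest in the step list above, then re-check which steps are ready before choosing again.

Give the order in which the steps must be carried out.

F, E, A, G, C, D, B

Only F has no prerequisites, so it is first.
That leaves E as the only ready step → E.
A is the only step now ready → A.
Ready: G and D. G is listed earlier → G.
Ready: C and D. C is listed earlier → C.
D needed A, now all done → D.
B needed G and D, now all done → B.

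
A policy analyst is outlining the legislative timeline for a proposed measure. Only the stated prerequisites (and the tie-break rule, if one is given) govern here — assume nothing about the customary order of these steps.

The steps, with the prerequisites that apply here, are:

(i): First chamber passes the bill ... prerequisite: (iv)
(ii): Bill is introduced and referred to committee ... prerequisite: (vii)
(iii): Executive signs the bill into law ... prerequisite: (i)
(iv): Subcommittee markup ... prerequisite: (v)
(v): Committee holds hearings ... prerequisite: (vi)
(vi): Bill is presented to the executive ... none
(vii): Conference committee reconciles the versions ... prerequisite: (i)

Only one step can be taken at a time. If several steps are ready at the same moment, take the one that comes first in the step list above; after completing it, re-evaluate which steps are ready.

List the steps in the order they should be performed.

(vi), (v), (iv), (i), (iii), (vii), (ii)

Only (vi) has no prerequisites, so it is first.
That leaves (v) as the only ready step → (v).
That leaves (iv) as the only ready step → (iv).
(i) needed (iv), now all done → (i).
(iii) and (vii) are both available; (iii) is listed earlier → (iii).
(vii) needed (i), now all done → (vii).
(ii) is the only step now ready → (ii).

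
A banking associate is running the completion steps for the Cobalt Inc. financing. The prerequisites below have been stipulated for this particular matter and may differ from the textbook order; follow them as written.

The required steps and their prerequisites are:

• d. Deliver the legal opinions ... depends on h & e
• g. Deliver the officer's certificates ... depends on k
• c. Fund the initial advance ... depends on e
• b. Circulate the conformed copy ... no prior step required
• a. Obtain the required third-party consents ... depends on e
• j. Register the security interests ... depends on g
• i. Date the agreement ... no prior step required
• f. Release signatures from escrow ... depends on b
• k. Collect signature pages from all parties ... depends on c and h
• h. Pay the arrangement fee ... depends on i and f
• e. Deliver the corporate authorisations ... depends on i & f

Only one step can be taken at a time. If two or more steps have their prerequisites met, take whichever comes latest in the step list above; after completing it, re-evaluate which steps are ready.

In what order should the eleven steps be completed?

i b f e h a c k g j d

Nothing is required for i and b. i is listed later → i first.
That leaves b as the only ready step → b.
f needed b, now all done → f.
Ready: e and h. e is listed later → e.
Ready: h, a and c. h is listed later → h.
d now also ready, so the ready set is {a, c, d}; a is listed later → a.
Now c and d have their prerequisites met. c is listed later, so c next.
k now also ready, so the ready set is {k, d}; k is listed later → k.
g and d are both available; g is listed later → g.
j and d are both available; j is listed later → j.
d needed e and h, now all done → d.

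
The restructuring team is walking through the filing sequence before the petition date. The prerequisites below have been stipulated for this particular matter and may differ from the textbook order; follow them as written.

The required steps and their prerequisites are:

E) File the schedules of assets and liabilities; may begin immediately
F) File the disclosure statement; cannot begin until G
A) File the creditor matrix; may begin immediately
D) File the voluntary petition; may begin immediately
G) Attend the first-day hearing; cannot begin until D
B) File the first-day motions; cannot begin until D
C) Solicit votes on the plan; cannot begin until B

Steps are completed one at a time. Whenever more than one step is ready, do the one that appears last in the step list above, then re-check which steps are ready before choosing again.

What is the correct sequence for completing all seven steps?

Nothing is required for D, A and E. D is listed later → D first.
B and G now also ready, so the ready set is {B, G, A, E}; B is listed later → B.
C, G, A and E are all available; C is listed later → C.
Ready: G, A and E. G is listed later → G.
Ready: A, F and E. A is listed later → A.
Now F and E have their prerequisites met. F is listed later, so F next.
E is the only step now ready → E.

D B C G A F E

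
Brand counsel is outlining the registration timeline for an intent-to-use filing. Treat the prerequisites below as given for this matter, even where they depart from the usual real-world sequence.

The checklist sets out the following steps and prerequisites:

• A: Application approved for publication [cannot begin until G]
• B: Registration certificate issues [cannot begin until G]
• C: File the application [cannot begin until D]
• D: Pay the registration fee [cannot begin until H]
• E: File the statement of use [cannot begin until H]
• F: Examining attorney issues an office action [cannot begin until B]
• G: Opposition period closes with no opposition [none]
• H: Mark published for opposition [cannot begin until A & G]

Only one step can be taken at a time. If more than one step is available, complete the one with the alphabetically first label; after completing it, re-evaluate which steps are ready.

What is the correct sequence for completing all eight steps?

Only G has no prerequisites, so it is first.
Ready: A and B. A has the earlier label → A.
H now also ready, so the ready set is {B, H}; B has the earlier label → B.
Ready: F and H. F has the earlier label → F.
H needed A and G, now all done → H.
D and E are both available; D has the earlier label → D.
C now also ready, so the ready set is {C, E}; C has the earlier label → C.
That leaves E as the only ready step → E.

G A B F H D C E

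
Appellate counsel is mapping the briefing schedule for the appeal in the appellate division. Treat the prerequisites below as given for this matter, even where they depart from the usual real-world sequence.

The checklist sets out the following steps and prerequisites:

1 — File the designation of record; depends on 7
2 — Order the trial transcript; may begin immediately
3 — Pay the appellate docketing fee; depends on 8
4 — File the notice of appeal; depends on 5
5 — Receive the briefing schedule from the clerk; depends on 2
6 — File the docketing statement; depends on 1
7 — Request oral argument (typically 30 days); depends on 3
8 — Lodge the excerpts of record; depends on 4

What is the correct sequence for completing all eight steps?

2 5 4 8 3 7 1 6

2 is the only step with nothing outstanding, so it goes first.
5 needed 2, now all done → 5.
4 needed 5, now all done → 4.
Next only 8 has its prerequisites met → 8.
3 is the only step now ready → 3.
7 is the only step now ready → 7.
1 needed 7, now all done → 1.
That leaves 6 as the only ready step → 6.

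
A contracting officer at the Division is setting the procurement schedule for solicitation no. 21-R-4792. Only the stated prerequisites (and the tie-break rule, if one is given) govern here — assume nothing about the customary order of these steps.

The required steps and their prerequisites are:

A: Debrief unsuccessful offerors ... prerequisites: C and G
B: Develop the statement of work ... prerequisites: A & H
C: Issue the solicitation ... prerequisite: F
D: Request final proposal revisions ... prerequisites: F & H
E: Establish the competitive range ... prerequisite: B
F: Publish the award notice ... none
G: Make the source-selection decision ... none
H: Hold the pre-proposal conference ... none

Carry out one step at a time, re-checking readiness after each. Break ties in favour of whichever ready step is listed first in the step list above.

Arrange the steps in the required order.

F → C → G → A → H → B → D → E

F, G and H have no prerequisites; F is listed earlier, so F is first.
Now C, G and H have their prerequisites met. C is listed earlier, so C next.
Now G and H have their prerequisites met. G is listed earlier, so G next.
A and H are both available; A is listed earlier → A.
H is the only step now ready → H.
B and D are both available; B is listed earlier → B.
E now also ready, so the ready set is {D, E}; D is listed earlier → D.
Next only E has its prerequisites met → E.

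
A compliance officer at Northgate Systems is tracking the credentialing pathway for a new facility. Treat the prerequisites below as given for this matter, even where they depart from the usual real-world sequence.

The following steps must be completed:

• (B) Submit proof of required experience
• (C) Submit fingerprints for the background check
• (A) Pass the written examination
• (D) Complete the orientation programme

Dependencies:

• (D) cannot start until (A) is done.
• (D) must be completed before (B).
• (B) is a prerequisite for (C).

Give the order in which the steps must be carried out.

(A) has no prerequisites → (A) first.
(D) is the only step now ready → (D).
Next only (B) has its prerequisites met → (B).
Next only (C) has its prerequisites met → (C).

(A) → (D) → (B) → (C)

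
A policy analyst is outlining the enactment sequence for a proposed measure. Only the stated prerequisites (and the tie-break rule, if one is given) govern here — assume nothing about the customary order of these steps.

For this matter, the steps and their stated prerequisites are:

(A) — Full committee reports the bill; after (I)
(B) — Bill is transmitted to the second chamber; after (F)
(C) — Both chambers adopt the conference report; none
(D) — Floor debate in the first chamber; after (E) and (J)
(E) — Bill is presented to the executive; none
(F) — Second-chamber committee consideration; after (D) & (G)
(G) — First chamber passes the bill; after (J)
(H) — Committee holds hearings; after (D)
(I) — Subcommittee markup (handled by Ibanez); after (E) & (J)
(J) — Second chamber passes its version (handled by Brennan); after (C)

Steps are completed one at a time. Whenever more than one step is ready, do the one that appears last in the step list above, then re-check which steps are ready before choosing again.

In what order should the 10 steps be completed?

(E), (C), (J), (I), (G), (D), (H), (F), (B), (A)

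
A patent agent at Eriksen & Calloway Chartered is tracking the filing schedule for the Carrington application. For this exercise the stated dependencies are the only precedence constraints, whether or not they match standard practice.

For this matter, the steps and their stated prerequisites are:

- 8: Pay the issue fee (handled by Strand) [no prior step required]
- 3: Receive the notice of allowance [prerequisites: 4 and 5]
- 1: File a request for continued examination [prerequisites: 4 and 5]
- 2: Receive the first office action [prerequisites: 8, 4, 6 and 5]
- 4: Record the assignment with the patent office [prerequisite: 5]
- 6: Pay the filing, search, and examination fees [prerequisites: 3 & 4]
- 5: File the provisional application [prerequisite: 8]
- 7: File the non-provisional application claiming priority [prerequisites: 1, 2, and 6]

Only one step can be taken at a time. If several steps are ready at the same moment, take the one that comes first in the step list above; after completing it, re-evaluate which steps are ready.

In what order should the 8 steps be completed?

Only 8 has no prerequisites, so it is first.
That leaves 5 as the only ready step → 5.
4 needed 5, now all done → 4.
3 and 1 are both available; 3 is listed earlier → 3.
Now 1 and 6 have their prerequisites met. 1 is listed earlier, so 1 next.
6 needed 3 and 4, now all done → 6.
2 is the only step now ready → 2.
That leaves 7 as the only ready step → 7.

8, 5, 4, 3, 1, 6, 2, 7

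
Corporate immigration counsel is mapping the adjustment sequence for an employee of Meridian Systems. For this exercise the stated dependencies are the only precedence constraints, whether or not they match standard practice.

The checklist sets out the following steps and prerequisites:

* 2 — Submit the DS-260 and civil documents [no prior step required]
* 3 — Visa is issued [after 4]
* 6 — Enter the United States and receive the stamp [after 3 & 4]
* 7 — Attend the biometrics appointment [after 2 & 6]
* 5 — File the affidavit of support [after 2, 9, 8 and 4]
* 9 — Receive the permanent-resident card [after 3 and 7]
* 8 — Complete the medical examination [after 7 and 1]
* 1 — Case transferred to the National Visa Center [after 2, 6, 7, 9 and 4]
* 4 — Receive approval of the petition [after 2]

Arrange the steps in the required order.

2, 4, 3, 6, 7, 9, 1, 8, 5

2 is the only step with nothing outstanding, so it goes first.
That leaves 4 as the only ready step → 4.
That leaves 3 as the only ready step → 3.
6 needed 3 and 4, now all done → 6.
7 needed 2 and 6, now all done → 7.
Next only 9 has its prerequisites met → 9.
1 needed 2, 6, 7, 9 and 4, now all done → 1.
Next only 8 has its prerequisites met → 8.
That leaves 5 as the only ready step → 5.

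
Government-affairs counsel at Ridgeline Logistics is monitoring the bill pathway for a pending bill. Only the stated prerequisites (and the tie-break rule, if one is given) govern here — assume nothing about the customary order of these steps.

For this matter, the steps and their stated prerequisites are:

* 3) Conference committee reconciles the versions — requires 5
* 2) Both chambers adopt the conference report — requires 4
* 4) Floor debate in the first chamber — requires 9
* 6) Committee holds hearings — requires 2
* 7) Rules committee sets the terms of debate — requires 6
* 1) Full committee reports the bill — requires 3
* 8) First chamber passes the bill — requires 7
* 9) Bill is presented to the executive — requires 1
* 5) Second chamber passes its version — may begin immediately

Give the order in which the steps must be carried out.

5 is the only step with nothing outstanding, so it goes first.
3 is the only step now ready → 3.
That leaves 1 as the only ready step → 1.
9 is the only step now ready → 9.
4 needed 9, now all done → 4.
That leaves 2 as the only ready step → 2.
That leaves 6 as the only ready step → 6.
That leaves 7 as the only ready step → 7.
8 is the only step now ready → 8.

5 3 1 9 4 2 6 7 8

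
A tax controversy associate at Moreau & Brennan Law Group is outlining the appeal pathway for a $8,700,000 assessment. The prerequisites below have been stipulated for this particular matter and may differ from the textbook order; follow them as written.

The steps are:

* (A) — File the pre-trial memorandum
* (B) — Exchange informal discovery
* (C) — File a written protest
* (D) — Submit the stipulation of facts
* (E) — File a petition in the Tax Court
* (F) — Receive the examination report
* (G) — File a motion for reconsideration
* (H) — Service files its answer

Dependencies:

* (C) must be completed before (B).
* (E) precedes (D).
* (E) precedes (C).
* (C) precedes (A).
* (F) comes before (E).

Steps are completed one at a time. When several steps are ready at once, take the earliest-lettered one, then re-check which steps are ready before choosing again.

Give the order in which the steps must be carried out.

(F), (E), (C), (A), (B), (D), (G), (H)

Nothing is required for (F), (G) and (H). (F) has the earlier label → (F) first.
Now (E), (G) and (H) have their prerequisites met. (E) has the earlier label, so (E) next.
Ready: (C), (D), (G) and (H). (C) has the earlier label → (C).
Ready: (A), (B), (D), (G) and (H). (A) has the earlier label → (A).
Ready: (B), (D), (G) and (H). (B) has the earlier label → (B).
Now (D), (G) and (H) have their prerequisites met. (D) has the earlier label, so (D) next.
Ready: (G) and (H). (G) has the earlier label → (G).
(H) is the only step now ready → (H).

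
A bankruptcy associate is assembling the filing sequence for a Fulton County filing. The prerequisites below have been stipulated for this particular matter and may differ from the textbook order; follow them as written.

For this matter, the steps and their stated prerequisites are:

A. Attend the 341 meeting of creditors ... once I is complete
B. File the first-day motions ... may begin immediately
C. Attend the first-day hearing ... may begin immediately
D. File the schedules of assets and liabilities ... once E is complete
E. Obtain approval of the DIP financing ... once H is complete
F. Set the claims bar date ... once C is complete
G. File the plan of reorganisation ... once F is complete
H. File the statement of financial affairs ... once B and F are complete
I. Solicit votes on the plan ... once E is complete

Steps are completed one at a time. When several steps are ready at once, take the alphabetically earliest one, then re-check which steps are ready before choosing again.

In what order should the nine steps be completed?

B and C have no prerequisites; B has the earlier label, so B is first.
That leaves C as the only ready step → C.
Next only F has its prerequisites met → F.
G and H are both available; G has the earlier label → G.
H needed B and F, now all done → H.
E is the only step now ready → E.
D and I are both available; D has the earlier label → D.
Next only I has its prerequisites met → I.
A is the only step now ready → A.

B → C → F → G → H → E → D → I → A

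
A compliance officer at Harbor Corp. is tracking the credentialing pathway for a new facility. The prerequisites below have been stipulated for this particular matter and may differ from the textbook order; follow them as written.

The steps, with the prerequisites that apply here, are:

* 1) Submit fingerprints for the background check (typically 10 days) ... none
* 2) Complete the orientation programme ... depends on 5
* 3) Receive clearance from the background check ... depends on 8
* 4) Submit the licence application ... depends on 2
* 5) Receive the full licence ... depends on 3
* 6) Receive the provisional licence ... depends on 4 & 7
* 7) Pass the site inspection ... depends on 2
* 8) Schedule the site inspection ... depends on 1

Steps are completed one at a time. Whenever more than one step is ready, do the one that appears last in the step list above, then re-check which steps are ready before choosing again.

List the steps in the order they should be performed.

1 8 3 5 2 7 4 6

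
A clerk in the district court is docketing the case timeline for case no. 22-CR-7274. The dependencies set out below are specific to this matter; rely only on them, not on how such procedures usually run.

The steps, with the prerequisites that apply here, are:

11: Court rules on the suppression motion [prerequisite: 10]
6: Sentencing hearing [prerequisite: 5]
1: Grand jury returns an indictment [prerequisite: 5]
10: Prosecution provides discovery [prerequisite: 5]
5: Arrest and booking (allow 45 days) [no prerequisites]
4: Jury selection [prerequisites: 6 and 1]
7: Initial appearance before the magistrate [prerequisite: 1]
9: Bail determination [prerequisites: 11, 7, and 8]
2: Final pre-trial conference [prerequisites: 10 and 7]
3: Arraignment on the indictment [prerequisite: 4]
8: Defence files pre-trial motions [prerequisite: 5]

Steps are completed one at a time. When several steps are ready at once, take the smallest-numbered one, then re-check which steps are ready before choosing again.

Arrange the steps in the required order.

5 has no prerequisites → 5 first.
Now 1, 6, 8 and 10 have their prerequisites met. 1 has the earlier label, so 1 next.
6, 7, 8 and 10 are all available; 6 has the earlier label → 6.
Now 4, 7, 8 and 10 have their prerequisites met. 4 has the earlier label, so 4 next.
Now 3, 7, 8 and 10 have their prerequisites met. 3 has the earlier label, so 3 next.
Ready: 7, 8 and 10. 7 has the earlier label → 7.
8 and 10 are both available; 8 has the earlier label → 8.
10 needed 5, now all done → 10.
Now 2 and 11 have their prerequisites met. 2 has the earlier label, so 2 next.
11 needed 10, now all done → 11.
That leaves 9 as the only ready step → 9.

5, 1, 6, 4, 3, 7, 8, 10, 2, 11, 9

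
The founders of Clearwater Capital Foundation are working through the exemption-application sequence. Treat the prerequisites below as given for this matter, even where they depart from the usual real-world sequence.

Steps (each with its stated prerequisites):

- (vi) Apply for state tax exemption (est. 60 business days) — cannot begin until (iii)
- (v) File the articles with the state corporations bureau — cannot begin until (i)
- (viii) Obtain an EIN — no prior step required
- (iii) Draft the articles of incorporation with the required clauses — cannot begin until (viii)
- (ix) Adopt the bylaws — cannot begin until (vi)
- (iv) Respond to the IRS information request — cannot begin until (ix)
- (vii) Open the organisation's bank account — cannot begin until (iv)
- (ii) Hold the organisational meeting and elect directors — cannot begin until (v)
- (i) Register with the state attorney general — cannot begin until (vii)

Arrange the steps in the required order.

Only (viii) has no prerequisites, so it is first.
Next only (iii) has its prerequisites met → (iii).
(vi) needed (iii), now all done → (vi).
(ix) is the only step now ready → (ix).
(iv) is the only step now ready → (iv).
That leaves (vii) as the only ready step → (vii).
(i) needed (vii), now all done → (i).
(v) needed (i), now all done → (v).
That leaves (ii) as the only ready step → (ii).

(viii), (iii), (vi), (ix), (iv), (vii), (i), (v), (ii)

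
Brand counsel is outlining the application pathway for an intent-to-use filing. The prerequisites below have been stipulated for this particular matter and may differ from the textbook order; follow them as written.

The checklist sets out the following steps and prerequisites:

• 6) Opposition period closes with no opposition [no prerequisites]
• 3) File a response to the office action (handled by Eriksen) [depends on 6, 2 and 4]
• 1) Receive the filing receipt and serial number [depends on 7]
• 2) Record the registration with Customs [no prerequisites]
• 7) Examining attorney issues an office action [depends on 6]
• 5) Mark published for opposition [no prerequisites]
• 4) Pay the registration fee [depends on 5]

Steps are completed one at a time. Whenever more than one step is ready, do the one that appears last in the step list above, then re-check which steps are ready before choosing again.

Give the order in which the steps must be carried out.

Nothing is required for 5, 2 and 6. 5 is listed later → 5 first.
Now 4, 2 and 6 have their prerequisites met. 4 is listed later, so 4 next.
2 and 6 are both available; 2 is listed later → 2.
That leaves 6 as the only ready step → 6.
Now 7 and 3 have their prerequisites met. 7 is listed later, so 7 next.
Now 1 and 3 have their prerequisites met. 1 is listed later, so 1 next.
Next only 3 has its prerequisites met → 3.

5, 4, 2, 6, 7, 1, 3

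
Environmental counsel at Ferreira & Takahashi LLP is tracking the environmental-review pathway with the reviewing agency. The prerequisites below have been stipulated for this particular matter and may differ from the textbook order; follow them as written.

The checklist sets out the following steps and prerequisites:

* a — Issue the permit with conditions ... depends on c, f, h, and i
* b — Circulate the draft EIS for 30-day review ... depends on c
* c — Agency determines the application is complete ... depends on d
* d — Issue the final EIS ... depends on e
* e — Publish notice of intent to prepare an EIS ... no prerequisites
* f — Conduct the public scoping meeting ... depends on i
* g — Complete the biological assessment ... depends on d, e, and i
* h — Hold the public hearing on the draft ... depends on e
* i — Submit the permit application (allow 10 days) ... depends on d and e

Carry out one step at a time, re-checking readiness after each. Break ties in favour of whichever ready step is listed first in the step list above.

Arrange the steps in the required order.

e, d, c, b, h, i, f, a, g

Only e has no prerequisites, so it is first.
d and h are both available; d is listed earlier → d.
Now c, h and i have their prerequisites met. c is listed earlier, so c next.
b, h and i are all available; b is listed earlier → b.
Now h and i have their prerequisites met. h is listed earlier, so h next.
i is the only step now ready → i.
Now f and g have their prerequisites met. f is listed earlier, so f next.
a and g are both available; a is listed earlier → a.
g is the only step now ready → g.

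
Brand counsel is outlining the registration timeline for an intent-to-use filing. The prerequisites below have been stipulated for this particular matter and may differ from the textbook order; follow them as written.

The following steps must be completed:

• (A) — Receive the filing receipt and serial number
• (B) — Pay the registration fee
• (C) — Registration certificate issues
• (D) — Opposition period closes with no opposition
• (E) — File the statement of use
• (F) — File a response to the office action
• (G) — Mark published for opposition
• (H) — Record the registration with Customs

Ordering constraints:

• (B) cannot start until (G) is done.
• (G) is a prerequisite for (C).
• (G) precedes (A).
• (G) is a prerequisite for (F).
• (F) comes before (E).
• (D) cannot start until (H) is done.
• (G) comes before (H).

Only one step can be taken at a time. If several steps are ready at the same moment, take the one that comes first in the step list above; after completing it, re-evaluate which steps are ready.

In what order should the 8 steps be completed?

(G) is the only step with nothing outstanding, so it goes first.
Ready: (A), (B), (C), (F) and (H). (A) is listed earlier → (A).
Now (B), (C), (F) and (H) have their prerequisites met. (B) is listed earlier, so (B) next.
Now (C), (F) and (H) have their prerequisites met. (C) is listed earlier, so (C) next.
Now (F) and (H) have their prerequisites met. (F) is listed earlier, so (F) next.
Now (E) and (H) have their prerequisites met. (E) is listed earlier, so (E) next.
Next only (H) has its prerequisites met → (H).
(D) needed (H), now all done → (D).

(G), (A), (B), (C), (F), (E), (H), (D)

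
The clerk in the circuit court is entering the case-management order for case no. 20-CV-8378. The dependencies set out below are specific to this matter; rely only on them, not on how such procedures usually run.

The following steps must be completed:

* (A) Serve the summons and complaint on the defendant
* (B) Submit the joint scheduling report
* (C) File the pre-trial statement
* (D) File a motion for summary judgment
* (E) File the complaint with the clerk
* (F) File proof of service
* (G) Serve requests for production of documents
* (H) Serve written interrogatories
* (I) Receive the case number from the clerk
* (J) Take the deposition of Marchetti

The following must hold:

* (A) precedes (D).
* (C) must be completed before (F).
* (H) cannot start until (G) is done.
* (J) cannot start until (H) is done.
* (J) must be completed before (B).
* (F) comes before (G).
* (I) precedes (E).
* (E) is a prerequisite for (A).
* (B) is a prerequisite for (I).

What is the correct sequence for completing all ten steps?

(C) has no prerequisites → (C) first.
(F) needed (C), now all done → (F).
(G) needed (F), now all done → (G).
(H) is the only step now ready → (H).
(J) needed (H), now all done → (J).
(B) is the only step now ready → (B).
Next only (I) has its prerequisites met → (I).
Next only (E) has its prerequisites met → (E).
That leaves (A) as the only ready step → (A).
(D) needed (A), now all done → (D).

(C) (F) (G) (H) (J) (B) (I) (E) (A) (D)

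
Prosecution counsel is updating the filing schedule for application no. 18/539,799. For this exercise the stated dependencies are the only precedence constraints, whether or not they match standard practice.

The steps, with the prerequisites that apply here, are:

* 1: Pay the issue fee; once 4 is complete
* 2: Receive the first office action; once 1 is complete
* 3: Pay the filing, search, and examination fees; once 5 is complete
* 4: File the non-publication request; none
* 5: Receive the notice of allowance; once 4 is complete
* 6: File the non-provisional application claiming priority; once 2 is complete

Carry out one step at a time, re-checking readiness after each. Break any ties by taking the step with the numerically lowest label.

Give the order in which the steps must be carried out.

4 has no prerequisites → 4 first.
Now 1 and 5 have their prerequisites met. 1 has the earlier label, so 1 next.
2 now also ready, so the ready set is {2, 5}; 2 has the earlier label → 2.
Now 5 and 6 have their prerequisites met. 5 has the earlier label, so 5 next.
3 now also ready, so the ready set is {3, 6}; 3 has the earlier label → 3.
6 is the only step now ready → 6.

4 1 2 5 3 6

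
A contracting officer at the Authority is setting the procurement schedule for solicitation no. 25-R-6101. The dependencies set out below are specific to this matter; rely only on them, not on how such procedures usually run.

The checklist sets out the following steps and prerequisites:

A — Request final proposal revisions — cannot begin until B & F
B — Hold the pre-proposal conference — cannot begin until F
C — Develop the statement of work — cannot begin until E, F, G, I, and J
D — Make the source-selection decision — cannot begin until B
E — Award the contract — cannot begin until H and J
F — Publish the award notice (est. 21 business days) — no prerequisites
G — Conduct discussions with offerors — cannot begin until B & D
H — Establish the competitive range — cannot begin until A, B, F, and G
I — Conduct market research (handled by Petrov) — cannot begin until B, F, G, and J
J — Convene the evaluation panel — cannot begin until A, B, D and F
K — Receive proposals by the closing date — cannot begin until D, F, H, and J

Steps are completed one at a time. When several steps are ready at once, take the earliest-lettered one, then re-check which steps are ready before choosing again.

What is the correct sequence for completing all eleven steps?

F, B, A, D, G, H, J, E, I, C, K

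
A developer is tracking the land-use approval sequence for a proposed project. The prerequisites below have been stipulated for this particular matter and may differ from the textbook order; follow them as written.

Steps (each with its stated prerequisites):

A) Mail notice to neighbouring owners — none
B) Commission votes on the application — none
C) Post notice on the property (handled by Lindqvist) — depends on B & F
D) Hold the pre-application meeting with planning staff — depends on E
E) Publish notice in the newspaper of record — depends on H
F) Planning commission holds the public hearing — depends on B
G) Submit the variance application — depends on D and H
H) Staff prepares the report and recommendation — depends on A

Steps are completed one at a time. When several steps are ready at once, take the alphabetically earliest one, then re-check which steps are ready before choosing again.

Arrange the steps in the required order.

A, B, F, C, H, E, D, G

Nothing is required for A and B. A has the earlier label → A first.
H now also ready, so the ready set is {B, H}; B has the earlier label → B.
F now also ready, so the ready set is {F, H}; F has the earlier label → F.
C now also ready, so the ready set is {C, H}; C has the earlier label → C.
H needed A, now all done → H.
That leaves E as the only ready step → E.
D needed E, now all done → D.
G is the only step now ready → G.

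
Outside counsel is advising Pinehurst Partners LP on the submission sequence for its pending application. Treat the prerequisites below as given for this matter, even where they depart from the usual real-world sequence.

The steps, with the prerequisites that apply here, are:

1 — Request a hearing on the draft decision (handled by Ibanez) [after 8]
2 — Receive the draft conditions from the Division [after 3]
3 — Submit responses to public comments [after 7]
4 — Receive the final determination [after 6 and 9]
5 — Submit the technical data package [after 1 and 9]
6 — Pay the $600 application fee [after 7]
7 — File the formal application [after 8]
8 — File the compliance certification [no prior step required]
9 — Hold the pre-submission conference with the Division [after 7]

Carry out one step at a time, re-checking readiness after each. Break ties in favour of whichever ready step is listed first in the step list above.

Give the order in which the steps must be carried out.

8 1 7 3 2 6 9 4 5

8 is the only step with nothing outstanding, so it goes first.
1 and 7 are both available; 1 is listed earlier → 1.
7 is the only step now ready → 7.
Now 3, 6 and 9 have their prerequisites met. 3 is listed earlier, so 3 next.
Now 2, 6 and 9 have their prerequisites met. 2 is listed earlier, so 2 next.
Ready: 6 and 9. 6 is listed earlier → 6.
9 needed 7, now all done → 9.
4 and 5 are both available; 4 is listed earlier → 4.
5 needed 1 and 9, now all done → 5.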